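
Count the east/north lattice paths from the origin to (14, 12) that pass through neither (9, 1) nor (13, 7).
Number of paths = 9161500

Inclusion–exclusion. Total paths: C(26, 14) = 9657700. Through P₁: C(10, 9)·C(16, 5) = 43680. Through P₂: C(20, 13)·C(6, 1) = 465120. Since P₁ is strictly southwest of P₂, a monotone path through both must visit P₁ then P₂; paths through both = C(10, 9)·C(10, 4)·C(6, 1) = 12600. Avoid both = 9657700 − 43680 − 465120 + 12600 = 9161500.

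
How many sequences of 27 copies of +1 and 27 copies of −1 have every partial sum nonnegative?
C_27 = 69533550916004

These ballot sequences are counted by the Catalan number C_n = (1/(n + 1)) · C(2n, n). For n = 27: C_27 = (1/28) · C(54, 27) = 1946939425648112/28 = 69533550916004.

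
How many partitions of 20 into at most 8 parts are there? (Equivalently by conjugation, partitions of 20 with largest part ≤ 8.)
p(20, parts ≤ 8) = 434

Use the recurrence p(n, m) = p(n, m−1) + p(n−m, m): either the largest part is < m (count p(n, m−1)) or the largest part is exactly m (remove one copy of m, count p(n−m, m)). With p(0, ·) = 1 this gives p(20, parts ≤ 8) = 434. (By conjugating Young diagrams, this also counts partitions of 20 into at most 8 parts.)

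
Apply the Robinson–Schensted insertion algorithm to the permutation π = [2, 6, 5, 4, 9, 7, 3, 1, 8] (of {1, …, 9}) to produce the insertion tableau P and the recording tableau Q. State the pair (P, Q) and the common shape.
P = [1, 3, 7, 8] / [2, 9] / [4] / [5] / [6];  Q = [1, 2, 5, 9] / [3, 6] / [4] / [7] / [8];  common shape = (4, 2, 1, 1, 1)

Row-insert the values π_1, π_2, … into P one at a time, bumping the leftmost entry strictly greater than the inserted value down to the next row. The recording tableau Q records, in position (i, j), the step at which that cell was added to P.
  Insert 2 (step 1): P = [2];  Q = [1]
  Insert 6 (step 2): P = [2, 6];  Q = [1, 2]
  Insert 5 (step 3): P = [2, 5] / [6];  Q = [1, 2] / [3]
  Insert 4 (step 4): P = [2, 4] / [5] / [6];  Q = [1, 2] / [3] / [4]
  Insert 9 (step 5): P = [2, 4, 9] / [5] / [6];  Q = [1, 2, 5] / [3] / [4]
  Insert 7 (step 6): P = [2, 4, 7] / [5, 9] / [6];  Q = [1, 2, 5] / [3, 6] / [4]
  Insert 3 (step 7): P = [2, 3, 7] / [4, 9] / [5] / [6];  Q = [1, 2, 5] / [3, 6] / [4] / [7]
  Insert 1 (step 8): P = [1, 3, 7] / [2, 9] / [4] / [5] / [6];  Q = [1, 2, 5] / [3, 6] / [4] / [7] / [8]
  Insert 8 (step 9): P = [1, 3, 7, 8] / [2, 9] / [4] / [5] / [6];  Q = [1, 2, 5, 9] / [3, 6] / [4] / [7] / [8]
Final shape: (4, 2, 1, 1, 1).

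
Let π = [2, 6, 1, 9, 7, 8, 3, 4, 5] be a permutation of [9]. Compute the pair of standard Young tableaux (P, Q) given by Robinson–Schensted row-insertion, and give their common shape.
P = [1, 3, 4, 5] / [2, 6, 7, 8] / [9];  Q = [1, 2, 4, 6] / [3, 5, 8, 9] / [7];  common shape = (4, 4, 1)

Row-insert the values π_1, π_2, … into P one at a time, bumping the leftmost entry strictly greater than the inserted value down to the next row. The recording tableau Q records, in position (i, j), the step at which that cell was added to P.
  Insert 2 (step 1): P = [2];  Q = [1]
  Insert 6 (step 2): P = [2, 6];  Q = [1, 2]
  Insert 1 (step 3): P = [1, 6] / [2];  Q = [1, 2] / [3]
  Insert 9 (step 4): P = [1, 6, 9] / [2];  Q = [1, 2, 4] / [3]
  Insert 7 (step 5): P = [1, 6, 7] / [2, 9];  Q = [1, 2, 4] / [3, 5]
  Insert 8 (step 6): P = [1, 6, 7, 8] / [2, 9];  Q = [1, 2, 4, 6] / [3, 5]
  Insert 3 (step 7): P = [1, 3, 7, 8] / [2, 6] / [9];  Q = [1, 2, 4, 6] / [3, 5] / [7]
  Insert 4 (step 8): P = [1, 3, 4, 8] / [2, 6, 7] / [9];  Q = [1, 2, 4, 6] / [3, 5, 8] / [7]
  Insert 5 (step 9): P = [1, 3, 4, 5] / [2, 6, 7, 8] / [9];  Q = [1, 2, 4, 6] / [3, 5, 8, 9] / [7]
Final shape: (4, 4, 1).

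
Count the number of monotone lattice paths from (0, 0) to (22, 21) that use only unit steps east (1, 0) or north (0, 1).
Number of paths = 1052049481860

A monotone lattice path from (0, 0) to (22, 21) consists of 22 east steps and 21 north steps in some order, so it is determined by which 22 of the 43 steps are east. The count is C(43, 22) = 1052049481860.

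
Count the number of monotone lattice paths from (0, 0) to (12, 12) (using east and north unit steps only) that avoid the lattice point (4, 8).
Number of paths = 2459131

Total paths from (0, 0) to (12, 12): C(24, 12) = 2704156. Paths through (4, 8): (paths (0, 0) → (4, 8)) × (paths (4, 8) → (12, 12)) = C(12, 4) · C(12, 8) = 495 · 495 = 245025. Avoidance count = 2704156 − 245025 = 2459131.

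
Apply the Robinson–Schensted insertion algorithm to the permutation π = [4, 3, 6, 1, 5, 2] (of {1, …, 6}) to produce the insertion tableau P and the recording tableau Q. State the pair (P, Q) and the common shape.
P = [1, 2] / [3, 5] / [4, 6];  Q = [1, 3] / [2, 5] / [4, 6];  common shape = (2, 2, 2)

Row-insert the values π_1, π_2, … into P one at a time, bumping the leftmost entry strictly greater than the inserted value down to the next row. The recording tableau Q records, in position (i, j), the step at which that cell was added to P.
  Insert 4 (step 1): P = [4];  Q = [1]
  Insert 3 (step 2): P = [3] / [4];  Q = [1] / [2]
  Insert 6 (step 3): P = [3, 6] / [4];  Q = [1, 3] / [2]
  Insert 1 (step 4): P = [1, 6] / [3] / [4];  Q = [1, 3] / [2] / [4]
  Insert 5 (step 5): P = [1, 5] / [3, 6] / [4];  Q = [1, 3] / [2, 5] / [4]
  Insert 2 (step 6): P = [1, 2] / [3, 5] / [4, 6];  Q = [1, 3] / [2, 5] / [4, 6]
Final shape: (2, 2, 2).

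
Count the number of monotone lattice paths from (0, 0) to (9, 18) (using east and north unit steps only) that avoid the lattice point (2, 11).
Number of paths = 4419129

Total paths from (0, 0) to (9, 18): C(27, 9) = 4686825. Paths through (2, 11): (paths (0, 0) → (2, 11)) × (paths (2, 11) → (9, 18)) = C(13, 2) · C(14, 7) = 78 · 3432 = 267696. Avoidance count = 4686825 − 267696 = 4419129.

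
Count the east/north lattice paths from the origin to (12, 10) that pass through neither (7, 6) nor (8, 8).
Number of paths = 314600

Inclusion–exclusion. Total paths: C(22, 12) = 646646. Through P₁: C(13, 7)·C(9, 5) = 216216. Through P₂: C(16, 8)·C(6, 4) = 193050. Since P₁ is strictly southwest of P₂, a monotone path through both must visit P₁ then P₂; paths through both = C(13, 7)·C(3, 1)·C(6, 4) = 77220. Avoid both = 646646 − 216216 − 193050 + 77220 = 314600.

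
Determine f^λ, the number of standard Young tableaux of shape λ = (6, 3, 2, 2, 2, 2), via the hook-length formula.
# SYT of shape (6, 3, 2, 2, 2, 2) = 891072

Hook-length formula: f^λ = n! / Π hook(c), product over all cells c of the Young diagram. For λ = (6, 3, 2, 2, 2, 2), n = 17 boxes. Hook lengths by row (left-to-right, top-to-bottom): [11, 10, 5, 3, 2, 1]; [7, 6, 1]; [5, 4]; [4, 3]; [3, 2]; [2, 1]. Product of hooks = 399168000. So f^λ = 17! / 399168000 = 355687428096000 / 399168000 = 891072.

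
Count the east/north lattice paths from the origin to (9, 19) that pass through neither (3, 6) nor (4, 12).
Number of paths = 3652068

Inclusion–exclusion. Total paths: C(28, 9) = 6906900. Through P₁: C(9, 3)·C(19, 6) = 2279088. Through P₂: C(16, 4)·C(12, 5) = 1441440. Since P₁ is strictly southwest of P₂, a monotone path through both must visit P₁ then P₂; paths through both = C(9, 3)·C(7, 1)·C(12, 5) = 465696. Avoid both = 6906900 − 2279088 − 1441440 + 465696 = 3652068.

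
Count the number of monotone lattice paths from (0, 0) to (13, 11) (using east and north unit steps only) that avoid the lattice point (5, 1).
Number of paths = 2233596

Total paths from (0, 0) to (13, 11): C(24, 13) = 2496144. Paths through (5, 1): (paths (0, 0) → (5, 1)) × (paths (5, 1) → (13, 11)) = C(6, 5) · C(18, 8) = 6 · 43758 = 262548. Avoidance count = 2496144 − 262548 = 2233596.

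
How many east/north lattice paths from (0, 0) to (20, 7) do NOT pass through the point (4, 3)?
Number of paths = 718455

Total paths from (0, 0) to (20, 7): C(27, 20) = 888030. Paths through (4, 3): (paths (0, 0) → (4, 3)) × (paths (4, 3) → (20, 7)) = C(7, 4) · C(20, 16) = 35 · 4845 = 169575. Avoidance count = 888030 − 169575 = 718455.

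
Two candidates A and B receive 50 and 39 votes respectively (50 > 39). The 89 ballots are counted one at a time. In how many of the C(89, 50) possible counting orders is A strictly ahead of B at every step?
Strict-lead orderings = 3288788989346817326803752

Total orderings of the 89 votes with 50 for A: C(89, 50) = 26609292731987885644139448. By the Bertrand ballot formula (Cycle Lemma / reflection principle), the number of orderings in which A is strictly ahead of B throughout is (p − q)/(p + q) · C(p + q, p) = (50 − 39)/(50 + 39) · 26609292731987885644139448 = 3288788989346817326803752.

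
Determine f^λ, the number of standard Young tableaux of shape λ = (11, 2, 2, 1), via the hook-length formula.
# SYT of shape (11, 2, 2, 1) = 14300

Hook-length formula: f^λ = n! / Π hook(c), product over all cells c of the Young diagram. For λ = (11, 2, 2, 1), n = 16 boxes. Hook lengths by row (left-to-right, top-to-bottom): [14, 12, 9, 8, 7, 6, 5, 4, 3, 2, 1]; [4, 2]; [3, 1]; [1]. Product of hooks = 1463132160. So f^λ = 16! / 1463132160 = 20922789888000 / 1463132160 = 14300.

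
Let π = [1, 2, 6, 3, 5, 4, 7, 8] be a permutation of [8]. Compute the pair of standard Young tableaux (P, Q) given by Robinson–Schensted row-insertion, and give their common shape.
P = [1, 2, 3, 4, 7, 8] / [5] / [6];  Q = [1, 2, 3, 5, 7, 8] / [4] / [6];  common shape = (6, 1, 1)

Row-insert the values π_1, π_2, … into P one at a time, bumping the leftmost entry strictly greater than the inserted value down to the next row. The recording tableau Q records, in position (i, j), the step at which that cell was added to P.
  Insert 1 (step 1): P = [1];  Q = [1]
  Insert 2 (step 2): P = [1, 2];  Q = [1, 2]
  Insert 6 (step 3): P = [1, 2, 6];  Q = [1, 2, 3]
  Insert 3 (step 4): P = [1, 2, 3] / [6];  Q = [1, 2, 3] / [4]
  Insert 5 (step 5): P = [1, 2, 3, 5] / [6];  Q = [1, 2, 3, 5] / [4]
  Insert 4 (step 6): P = [1, 2, 3, 4] / [5] / [6];  Q = [1, 2, 3, 5] / [4] / [6]
  Insert 7 (step 7): P = [1, 2, 3, 4, 7] / [5] / [6];  Q = [1, 2, 3, 5, 7] / [4] / [6]
  Insert 8 (step 8): P = [1, 2, 3, 4, 7, 8] / [5] / [6];  Q = [1, 2, 3, 5, 7, 8] / [4] / [6]
Final shape: (6, 1, 1).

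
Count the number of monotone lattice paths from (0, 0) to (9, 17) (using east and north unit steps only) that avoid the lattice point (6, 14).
Number of paths = 2349350

Total paths from (0, 0) to (9, 17): C(26, 9) = 3124550. Paths through (6, 14): (paths (0, 0) → (6, 14)) × (paths (6, 14) → (9, 17)) = C(20, 6) · C(6, 3) = 38760 · 20 = 775200. Avoidance count = 3124550 − 775200 = 2349350.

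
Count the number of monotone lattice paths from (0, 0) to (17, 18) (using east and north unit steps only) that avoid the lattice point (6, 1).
Number of paths = 4387248390

Total paths from (0, 0) to (17, 18): C(35, 17) = 4537567650. Paths through (6, 1): (paths (0, 0) → (6, 1)) × (paths (6, 1) → (17, 18)) = C(7, 6) · C(28, 11) = 7 · 21474180 = 150319260. Avoidance count = 4537567650 − 150319260 = 4387248390.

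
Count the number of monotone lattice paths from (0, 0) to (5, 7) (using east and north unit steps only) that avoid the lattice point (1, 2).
Number of paths = 414

Total paths from (0, 0) to (5, 7): C(12, 5) = 792. Paths through (1, 2): (paths (0, 0) → (1, 2)) × (paths (1, 2) → (5, 7)) = C(3, 1) · C(9, 4) = 3 · 126 = 378. Avoidance count = 792 − 378 = 414.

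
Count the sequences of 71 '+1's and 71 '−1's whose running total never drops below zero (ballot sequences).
C_71 = 5175569924646105559418940193995065716350

These ballot sequences are counted by the Catalan number C_n = (1/(n + 1)) · C(2n, n). For n = 71: C_71 = (1/72) · C(142, 71) = 372641034574519600278163693967644731577200/72 = 5175569924646105559418940193995065716350.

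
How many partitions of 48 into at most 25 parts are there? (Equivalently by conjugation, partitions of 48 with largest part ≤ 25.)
p(48, parts ≤ 25) = 142765

Use the recurrence p(n, m) = p(n, m−1) + p(n−m, m): either the largest part is < m (count p(n, m−1)) or the largest part is exactly m (remove one copy of m, count p(n−m, m)). With p(0, ·) = 1 this gives p(48, parts ≤ 25) = 142765. (By conjugating Young diagrams, this also counts partitions of 48 into at most 25 parts.)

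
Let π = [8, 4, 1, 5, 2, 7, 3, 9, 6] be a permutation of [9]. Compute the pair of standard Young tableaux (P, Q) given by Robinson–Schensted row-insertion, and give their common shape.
P = [1, 2, 3, 6] / [4, 5, 7, 9] / [8];  Q = [1, 4, 6, 8] / [2, 5, 7, 9] / [3];  common shape = (4, 4, 1)

Row-insert the values π_1, π_2, … into P one at a time, bumping the leftmost entry strictly greater than the inserted value down to the next row. The recording tableau Q records, in position (i, j), the step at which that cell was added to P.
  Insert 8 (step 1): P = [8];  Q = [1]
  Insert 4 (step 2): P = [4] / [8];  Q = [1] / [2]
  Insert 1 (step 3): P = [1] / [4] / [8];  Q = [1] / [2] / [3]
  Insert 5 (step 4): P = [1, 5] / [4] / [8];  Q = [1, 4] / [2] / [3]
  Insert 2 (step 5): P = [1, 2] / [4, 5] / [8];  Q = [1, 4] / [2, 5] / [3]
  Insert 7 (step 6): P = [1, 2, 7] / [4, 5] / [8];  Q = [1, 4, 6] / [2, 5] / [3]
  Insert 3 (step 7): P = [1, 2, 3] / [4, 5, 7] / [8];  Q = [1, 4, 6] / [2, 5, 7] / [3]
  Insert 9 (step 8): P = [1, 2, 3, 9] / [4, 5, 7] / [8];  Q = [1, 4, 6, 8] / [2, 5, 7] / [3]
  Insert 6 (step 9): P = [1, 2, 3, 6] / [4, 5, 7, 9] / [8];  Q = [1, 4, 6, 8] / [2, 5, 7, 9] / [3]
Final shape: (4, 4, 1).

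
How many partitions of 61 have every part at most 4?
p(61, parts ≤ 4) = 1991

Use the recurrence p(n, m) = p(n, m−1) + p(n−m, m): either the largest part is < m (count p(n, m−1)) or the largest part is exactly m (remove one copy of m, count p(n−m, m)). With p(0, ·) = 1 this gives p(61, parts ≤ 4) = 1991. (By conjugating Young diagrams, this also counts partitions of 61 into at most 4 parts.)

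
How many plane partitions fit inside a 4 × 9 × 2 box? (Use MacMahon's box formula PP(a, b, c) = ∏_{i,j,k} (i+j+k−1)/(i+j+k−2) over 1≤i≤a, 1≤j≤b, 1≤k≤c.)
PP(4, 9, 2) = 143143

Evaluate the triple product over i = 1..4, j = 1..9, k = 1..2. The factors are (2/1) · (3/2) · (3/2) · (4/3) · (4/3) · (5/4) · (5/4) · (6/5) · … (72 factors total). The numerators and denominators telescope so the product is an integer; carrying out the multiplication exactly gives PP(4, 9, 2) = 143143.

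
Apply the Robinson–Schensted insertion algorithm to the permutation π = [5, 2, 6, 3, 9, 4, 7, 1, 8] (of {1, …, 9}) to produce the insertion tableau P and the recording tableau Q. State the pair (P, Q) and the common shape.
P = [1, 3, 4, 7, 8] / [2, 6, 9] / [5];  Q = [1, 3, 5, 7, 9] / [2, 4, 6] / [8];  common shape = (5, 3, 1)

Row-insert the values π_1, π_2, … into P one at a time, bumping the leftmost entry strictly greater than the inserted value down to the next row. The recording tableau Q records, in position (i, j), the step at which that cell was added to P.
  Insert 5 (step 1): P = [5];  Q = [1]
  Insert 2 (step 2): P = [2] / [5];  Q = [1] / [2]
  Insert 6 (step 3): P = [2, 6] / [5];  Q = [1, 3] / [2]
  Insert 3 (step 4): P = [2, 3] / [5, 6];  Q = [1, 3] / [2, 4]
  Insert 9 (step 5): P = [2, 3, 9] / [5, 6];  Q = [1, 3, 5] / [2, 4]
  Insert 4 (step 6): P = [2, 3, 4] / [5, 6, 9];  Q = [1, 3, 5] / [2, 4, 6]
  Insert 7 (step 7): P = [2, 3, 4, 7] / [5, 6, 9];  Q = [1, 3, 5, 7] / [2, 4, 6]
  Insert 1 (step 8): P = [1, 3, 4, 7] / [2, 6, 9] / [5];  Q = [1, 3, 5, 7] / [2, 4, 6] / [8]
  Insert 8 (step 9): P = [1, 3, 4, 7, 8] / [2, 6, 9] / [5];  Q = [1, 3, 5, 7, 9] / [2, 4, 6] / [8]
Final shape: (5, 3, 1).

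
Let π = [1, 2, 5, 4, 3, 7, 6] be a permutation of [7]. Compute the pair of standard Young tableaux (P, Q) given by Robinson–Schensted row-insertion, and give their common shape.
P = [1, 2, 3, 6] / [4, 7] / [5];  Q = [1, 2, 3, 6] / [4, 7] / [5];  common shape = (4, 2, 1)

Row-insert the values π_1, π_2, … into P one at a time, bumping the leftmost entry strictly greater than the inserted value down to the next row. The recording tableau Q records, in position (i, j), the step at which that cell was added to P.
  Insert 1 (step 1): P = [1];  Q = [1]
  Insert 2 (step 2): P = [1, 2];  Q = [1, 2]
  Insert 5 (step 3): P = [1, 2, 5];  Q = [1, 2, 3]
  Insert 4 (step 4): P = [1, 2, 4] / [5];  Q = [1, 2, 3] / [4]
  Insert 3 (step 5): P = [1, 2, 3] / [4] / [5];  Q = [1, 2, 3] / [4] / [5]
  Insert 7 (step 6): P = [1, 2, 3, 7] / [4] / [5];  Q = [1, 2, 3, 6] / [4] / [5]
  Insert 6 (step 7): P = [1, 2, 3, 6] / [4, 7] / [5];  Q = [1, 2, 3, 6] / [4, 7] / [5]
Final shape: (4, 2, 1).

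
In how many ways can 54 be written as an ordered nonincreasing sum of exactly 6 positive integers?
p(54, 6 parts) = 7760

Partitions of n into exactly k parts are in bijection with partitions of n − k into at most k parts (subtract 1 from each part). So p(54, exactly 6) = p(48, parts ≤ 6). Computing via the recurrence p(m, j) = p(m, j−1) + p(m−j, j) gives 7760.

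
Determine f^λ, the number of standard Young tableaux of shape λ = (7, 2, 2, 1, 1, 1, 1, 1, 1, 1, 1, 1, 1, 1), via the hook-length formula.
# SYT of shape (7, 2, 2, 1, 1, 1, 1, 1, 1, 1, 1, 1, 1, 1) = 4029102

Hook-length formula: f^λ = n! / Π hook(c), product over all cells c of the Young diagram. For λ = (7, 2, 2, 1, 1, 1, 1, 1, 1, 1, 1, 1, 1, 1), n = 22 boxes. Hook lengths by row (left-to-right, top-to-bottom): [20, 8, 5, 4, 3, 2, 1]; [14, 2]; [13, 1]; [11]; [10]; [9]; [8]; [7]; [6]; [5]; [4]; [3]; [2]; [1]. Product of hooks = 278970531840000. So f^λ = 22! / 278970531840000 = 1124000727777607680000 / 278970531840000 = 4029102.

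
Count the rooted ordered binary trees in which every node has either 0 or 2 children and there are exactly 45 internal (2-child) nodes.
C_45 = 2257117854077248073253720

These full binary trees are counted by the Catalan number C_n = (1/(n + 1)) · C(2n, n). For n = 45: C_45 = (1/46) · C(90, 45) = 103827421287553411369671120/46 = 2257117854077248073253720.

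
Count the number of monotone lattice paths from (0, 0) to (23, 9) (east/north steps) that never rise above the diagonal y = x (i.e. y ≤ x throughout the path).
Number of paths = 17530500

By the reflection principle (André's argument), the number of monotone paths to (23, 9) with n ≤ m that never go above y = x is C(32, 23) − C(32, 24) = 28048800 − 10518300 = 17530500.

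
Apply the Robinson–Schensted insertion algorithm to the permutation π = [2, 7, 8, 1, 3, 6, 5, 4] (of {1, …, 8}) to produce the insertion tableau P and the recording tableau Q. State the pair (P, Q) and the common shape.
P = [1, 3, 4] / [2, 5, 8] / [6] / [7];  Q = [1, 2, 3] / [4, 5, 6] / [7] / [8];  common shape = (3, 3, 1, 1)

Row-insert the values π_1, π_2, … into P one at a time, bumping the leftmost entry strictly greater than the inserted value down to the next row. The recording tableau Q records, in position (i, j), the step at which that cell was added to P.
  Insert 2 (step 1): P = [2];  Q = [1]
  Insert 7 (step 2): P = [2, 7];  Q = [1, 2]
  Insert 8 (step 3): P = [2, 7, 8];  Q = [1, 2, 3]
  Insert 1 (step 4): P = [1, 7, 8] / [2];  Q = [1, 2, 3] / [4]
  Insert 3 (step 5): P = [1, 3, 8] / [2, 7];  Q = [1, 2, 3] / [4, 5]
  Insert 6 (step 6): P = [1, 3, 6] / [2, 7, 8];  Q = [1, 2, 3] / [4, 5, 6]
  Insert 5 (step 7): P = [1, 3, 5] / [2, 6, 8] / [7];  Q = [1, 2, 3] / [4, 5, 6] / [7]
  Insert 4 (step 8): P = [1, 3, 4] / [2, 5, 8] / [6] / [7];  Q = [1, 2, 3] / [4, 5, 6] / [7] / [8]
Final shape: (3, 3, 1, 1).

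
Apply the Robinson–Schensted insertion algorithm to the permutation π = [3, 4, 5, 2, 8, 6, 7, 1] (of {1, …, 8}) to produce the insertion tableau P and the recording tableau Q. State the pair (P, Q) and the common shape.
P = [1, 4, 5, 6, 7] / [2, 8] / [3];  Q = [1, 2, 3, 5, 7] / [4, 6] / [8];  common shape = (5, 2, 1)

Row-insert the values π_1, π_2, … into P one at a time, bumping the leftmost entry strictly greater than the inserted value down to the next row. The recording tableau Q records, in position (i, j), the step at which that cell was added to P.
  Insert 3 (step 1): P = [3];  Q = [1]
  Insert 4 (step 2): P = [3, 4];  Q = [1, 2]
  Insert 5 (step 3): P = [3, 4, 5];  Q = [1, 2, 3]
  Insert 2 (step 4): P = [2, 4, 5] / [3];  Q = [1, 2, 3] / [4]
  Insert 8 (step 5): P = [2, 4, 5, 8] / [3];  Q = [1, 2, 3, 5] / [4]
  Insert 6 (step 6): P = [2, 4, 5, 6] / [3, 8];  Q = [1, 2, 3, 5] / [4, 6]
  Insert 7 (step 7): P = [2, 4, 5, 6, 7] / [3, 8];  Q = [1, 2, 3, 5, 7] / [4, 6]
  Insert 1 (step 8): P = [1, 4, 5, 6, 7] / [2, 8] / [3];  Q = [1, 2, 3, 5, 7] / [4, 6] / [8]
Final shape: (5, 2, 1).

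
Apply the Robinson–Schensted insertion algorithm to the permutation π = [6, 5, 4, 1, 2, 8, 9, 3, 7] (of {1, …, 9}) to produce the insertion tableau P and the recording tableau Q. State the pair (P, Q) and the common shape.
P = [1, 2, 3, 7] / [4, 8, 9] / [5] / [6];  Q = [1, 5, 6, 7] / [2, 8, 9] / [3] / [4];  common shape = (4, 3, 1, 1)

Row-insert the values π_1, π_2, … into P one at a time, bumping the leftmost entry strictly greater than the inserted value down to the next row. The recording tableau Q records, in position (i, j), the step at which that cell was added to P.
  Insert 6 (step 1): P = [6];  Q = [1]
  Insert 5 (step 2): P = [5] / [6];  Q = [1] / [2]
  Insert 4 (step 3): P = [4] / [5] / [6];  Q = [1] / [2] / [3]
  Insert 1 (step 4): P = [1] / [4] / [5] / [6];  Q = [1] / [2] / [3] / [4]
  Insert 2 (step 5): P = [1, 2] / [4] / [5] / [6];  Q = [1, 5] / [2] / [3] / [4]
  Insert 8 (step 6): P = [1, 2, 8] / [4] / [5] / [6];  Q = [1, 5, 6] / [2] / [3] / [4]
  Insert 9 (step 7): P = [1, 2, 8, 9] / [4] / [5] / [6];  Q = [1, 5, 6, 7] / [2] / [3] / [4]
  Insert 3 (step 8): P = [1, 2, 3, 9] / [4, 8] / [5] / [6];  Q = [1, 5, 6, 7] / [2, 8] / [3] / [4]
  Insert 7 (step 9): P = [1, 2, 3, 7] / [4, 8, 9] / [5] / [6];  Q = [1, 5, 6, 7] / [2, 8, 9] / [3] / [4]
Final shape: (4, 3, 1, 1).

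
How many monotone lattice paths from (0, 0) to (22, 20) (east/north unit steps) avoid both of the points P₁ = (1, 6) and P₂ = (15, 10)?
Number of paths = 434397623300

Inclusion–exclusion. Total paths: C(42, 22) = 513791607420. Through P₁: C(7, 1)·C(35, 21) = 16239715800. Through P₂: C(25, 15)·C(17, 7) = 63570844480. Since P₁ is strictly southwest of P₂, a monotone path through both must visit P₁ then P₂; paths through both = C(7, 1)·C(18, 14)·C(17, 7) = 416576160. Avoid both = 513791607420 − 16239715800 − 63570844480 + 416576160 = 434397623300.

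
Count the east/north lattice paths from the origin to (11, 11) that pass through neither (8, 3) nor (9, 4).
Number of paths = 664347

Inclusion–exclusion. Total paths: C(22, 11) = 705432. Through P₁: C(11, 8)·C(11, 3) = 27225. Through P₂: C(13, 9)·C(9, 2) = 25740. Since P₁ is strictly southwest of P₂, a monotone path through both must visit P₁ then P₂; paths through both = C(11, 8)·C(2, 1)·C(9, 2) = 11880. Avoid both = 705432 − 27225 − 25740 + 11880 = 664347.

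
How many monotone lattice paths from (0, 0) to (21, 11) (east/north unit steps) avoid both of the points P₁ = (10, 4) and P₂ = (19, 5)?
Number of paths = 96258824

Inclusion–exclusion. Total paths: C(32, 21) = 129024480. Through P₁: C(14, 10)·C(18, 11) = 31855824. Through P₂: C(24, 19)·C(8, 2) = 1190112. Since P₁ is strictly southwest of P₂, a monotone path through both must visit P₁ then P₂; paths through both = C(14, 10)·C(10, 9)·C(8, 2) = 280280. Avoid both = 129024480 − 31855824 − 1190112 + 280280 = 96258824.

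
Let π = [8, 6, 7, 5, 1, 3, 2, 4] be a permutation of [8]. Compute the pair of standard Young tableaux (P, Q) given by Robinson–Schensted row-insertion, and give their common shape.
P = [1, 2, 4] / [3, 7] / [5] / [6] / [8];  Q = [1, 3, 8] / [2, 6] / [4] / [5] / [7];  common shape = (3, 2, 1, 1, 1)

Row-insert the values π_1, π_2, … into P one at a time, bumping the leftmost entry strictly greater than the inserted value down to the next row. The recording tableau Q records, in position (i, j), the step at which that cell was added to P.
  Insert 8 (step 1): P = [8];  Q = [1]
  Insert 6 (step 2): P = [6] / [8];  Q = [1] / [2]
  Insert 7 (step 3): P = [6, 7] / [8];  Q = [1, 3] / [2]
  Insert 5 (step 4): P = [5, 7] / [6] / [8];  Q = [1, 3] / [2] / [4]
  Insert 1 (step 5): P = [1, 7] / [5] / [6] / [8];  Q = [1, 3] / [2] / [4] / [5]
  Insert 3 (step 6): P = [1, 3] / [5, 7] / [6] / [8];  Q = [1, 3] / [2, 6] / [4] / [5]
  Insert 2 (step 7): P = [1, 2] / [3, 7] / [5] / [6] / [8];  Q = [1, 3] / [2, 6] / [4] / [5] / [7]
  Insert 4 (step 8): P = [1, 2, 4] / [3, 7] / [5] / [6] / [8];  Q = [1, 3, 8] / [2, 6] / [4] / [5] / [7]
Final shape: (3, 2, 1, 1, 1).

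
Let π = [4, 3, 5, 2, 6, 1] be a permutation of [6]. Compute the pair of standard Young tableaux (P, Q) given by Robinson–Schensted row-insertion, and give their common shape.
P = [1, 5, 6] / [2] / [3] / [4];  Q = [1, 3, 5] / [2] / [4] / [6];  common shape = (3, 1, 1, 1)

Row-insert the values π_1, π_2, … into P one at a time, bumping the leftmost entry strictly greater than the inserted value down to the next row. The recording tableau Q records, in position (i, j), the step at which that cell was added to P.
  Insert 4 (step 1): P = [4];  Q = [1]
  Insert 3 (step 2): P = [3] / [4];  Q = [1] / [2]
  Insert 5 (step 3): P = [3, 5] / [4];  Q = [1, 3] / [2]
  Insert 2 (step 4): P = [2, 5] / [3] / [4];  Q = [1, 3] / [2] / [4]
  Insert 6 (step 5): P = [2, 5, 6] / [3] / [4];  Q = [1, 3, 5] / [2] / [4]
  Insert 1 (step 6): P = [1, 5, 6] / [2] / [3] / [4];  Q = [1, 3, 5] / [2] / [4] / [6]
Final shape: (3, 1, 1, 1).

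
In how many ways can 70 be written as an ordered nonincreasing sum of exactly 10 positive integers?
p(70, 10 parts) = 195491

Partitions of n into exactly k parts are in bijection with partitions of n − k into at most k parts (subtract 1 from each part). So p(70, exactly 10) = p(60, parts ≤ 10). Computing via the recurrence p(m, j) = p(m, j−1) + p(m−j, j) gives 195491.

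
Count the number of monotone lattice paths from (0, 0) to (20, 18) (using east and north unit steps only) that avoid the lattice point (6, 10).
Number of paths = 31017282450

Total paths from (0, 0) to (20, 18): C(38, 20) = 33578000610. Paths through (6, 10): (paths (0, 0) → (6, 10)) × (paths (6, 10) → (20, 18)) = C(16, 6) · C(22, 14) = 8008 · 319770 = 2560718160. Avoidance count = 33578000610 − 2560718160 = 31017282450.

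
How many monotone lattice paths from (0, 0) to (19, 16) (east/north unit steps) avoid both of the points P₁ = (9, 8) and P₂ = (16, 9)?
Number of paths = 2774352570

Inclusion–exclusion. Total paths: C(35, 19) = 4059928950. Through P₁: C(17, 9)·C(18, 10) = 1063756980. Through P₂: C(25, 16)·C(10, 3) = 245157000. Since P₁ is strictly southwest of P₂, a monotone path through both must visit P₁ then P₂; paths through both = C(17, 9)·C(8, 7)·C(10, 3) = 23337600. Avoid both = 4059928950 − 1063756980 − 245157000 + 23337600 = 2774352570.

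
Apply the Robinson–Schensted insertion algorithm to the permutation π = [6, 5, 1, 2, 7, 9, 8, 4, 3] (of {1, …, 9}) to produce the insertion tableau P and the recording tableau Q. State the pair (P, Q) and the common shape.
P = [1, 2, 3, 8] / [4, 7] / [5, 9] / [6];  Q = [1, 4, 5, 6] / [2, 7] / [3, 8] / [9];  common shape = (4, 2, 2, 1)

Row-insert the values π_1, π_2, … into P one at a time, bumping the leftmost entry strictly greater than the inserted value down to the next row. The recording tableau Q records, in position (i, j), the step at which that cell was added to P.
  Insert 6 (step 1): P = [6];  Q = [1]
  Insert 5 (step 2): P = [5] / [6];  Q = [1] / [2]
  Insert 1 (step 3): P = [1] / [5] / [6];  Q = [1] / [2] / [3]
  Insert 2 (step 4): P = [1, 2] / [5] / [6];  Q = [1, 4] / [2] / [3]
  Insert 7 (step 5): P = [1, 2, 7] / [5] / [6];  Q = [1, 4, 5] / [2] / [3]
  Insert 9 (step 6): P = [1, 2, 7, 9] / [5] / [6];  Q = [1, 4, 5, 6] / [2] / [3]
  Insert 8 (step 7): P = [1, 2, 7, 8] / [5, 9] / [6];  Q = [1, 4, 5, 6] / [2, 7] / [3]
  Insert 4 (step 8): P = [1, 2, 4, 8] / [5, 7] / [6, 9];  Q = [1, 4, 5, 6] / [2, 7] / [3, 8]
  Insert 3 (step 9): P = [1, 2, 3, 8] / [4, 7] / [5, 9] / [6];  Q = [1, 4, 5, 6] / [2, 7] / [3, 8] / [9]
Final shape: (4, 2, 2, 1).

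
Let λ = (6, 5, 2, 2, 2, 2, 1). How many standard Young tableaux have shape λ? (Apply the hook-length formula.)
# SYT of shape (6, 5, 2, 2, 2, 2, 1) = 81477396

Hook-length formula: f^λ = n! / Π hook(c), product over all cells c of the Young diagram. For λ = (6, 5, 2, 2, 2, 2, 1), n = 20 boxes. Hook lengths by row (left-to-right, top-to-bottom): [12, 10, 5, 4, 3, 1]; [10, 8, 3, 2, 1]; [6, 4]; [5, 3]; [4, 2]; [3, 1]; [1]. Product of hooks = 29859840000. So f^λ = 20! / 29859840000 = 2432902008176640000 / 29859840000 = 81477396.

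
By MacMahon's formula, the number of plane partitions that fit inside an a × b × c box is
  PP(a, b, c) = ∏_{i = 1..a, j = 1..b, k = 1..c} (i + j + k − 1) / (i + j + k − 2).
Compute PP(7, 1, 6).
PP(7, 1, 6) = 1716

Evaluate the triple product over i = 1..7, j = 1..1, k = 1..6. The factors are (2/1) · (3/2) · (4/3) · (5/4) · (6/5) · (7/6) · (3/2) · (4/3) · … (42 factors total). The numerators and denominators telescope so the product is an integer; carrying out the multiplication exactly gives PP(7, 1, 6) = 1716.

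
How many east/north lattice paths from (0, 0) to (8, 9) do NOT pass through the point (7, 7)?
Number of paths = 14014

Total paths from (0, 0) to (8, 9): C(17, 8) = 24310. Paths through (7, 7): (paths (0, 0) → (7, 7)) × (paths (7, 7) → (8, 9)) = C(14, 7) · C(3, 1) = 3432 · 3 = 10296. Avoidance count = 24310 − 10296 = 14014.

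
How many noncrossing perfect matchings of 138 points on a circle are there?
C_69 = 337485502510215975556783793455058624700

These noncrossing handshakes are counted by the Catalan number C_n = (1/(n + 1)) · C(2n, n). For n = 69: C_69 = (1/70) · C(138, 69) = 23623985175715118288974865541854103729000/70 = 337485502510215975556783793455058624700.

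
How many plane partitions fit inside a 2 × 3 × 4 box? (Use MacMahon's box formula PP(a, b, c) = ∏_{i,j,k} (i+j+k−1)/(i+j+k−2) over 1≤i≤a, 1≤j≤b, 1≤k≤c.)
PP(2, 3, 4) = 490

Evaluate the triple product over i = 1..2, j = 1..3, k = 1..4. The factors are (2/1) · (3/2) · (4/3) · (5/4) · (3/2) · (4/3) · (5/4) · (6/5) · … (24 factors total). The numerators and denominators telescope so the product is an integer; carrying out the multiplication exactly gives PP(2, 3, 4) = 490.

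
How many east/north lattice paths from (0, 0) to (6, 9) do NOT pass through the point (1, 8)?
Number of paths = 4951

Total paths from (0, 0) to (6, 9): C(15, 6) = 5005. Paths through (1, 8): (paths (0, 0) → (1, 8)) × (paths (1, 8) → (6, 9)) = C(9, 1) · C(6, 5) = 9 · 6 = 54. Avoidance count = 5005 − 54 = 4951.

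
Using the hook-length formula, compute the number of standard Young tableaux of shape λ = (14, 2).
# SYT of shape (14, 2) = 104

Hook-length formula: f^λ = n! / Π hook(c), product over all cells c of the Young diagram. For λ = (14, 2), n = 16 boxes. Hook lengths by row (left-to-right, top-to-bottom): [15, 14, 12, 11, 10, 9, 8, 7, 6, 5, 4, 3, 2, 1]; [2, 1]. Product of hooks = 201180672000. So f^λ = 16! / 201180672000 = 20922789888000 / 201180672000 = 104.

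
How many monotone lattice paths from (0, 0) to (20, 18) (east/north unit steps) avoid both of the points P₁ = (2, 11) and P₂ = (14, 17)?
Number of paths = 31694364279

Inclusion–exclusion. Total paths: C(38, 20) = 33578000610. Through P₁: C(13, 2)·C(25, 18) = 37494600. Through P₂: C(31, 14)·C(7, 6) = 1856277675. Since P₁ is strictly southwest of P₂, a monotone path through both must visit P₁ then P₂; paths through both = C(13, 2)·C(18, 12)·C(7, 6) = 10135944. Avoid both = 33578000610 − 37494600 − 1856277675 + 10135944 = 31694364279.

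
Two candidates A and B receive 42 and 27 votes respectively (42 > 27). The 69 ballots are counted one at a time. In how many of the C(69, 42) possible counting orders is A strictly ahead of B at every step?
Strict-lead orderings = 2431577733201275120

Total orderings of the 69 votes with 42 for A: C(69, 42) = 11185257572725865552. By the Bertrand ballot formula (Cycle Lemma / reflection principle), the number of orderings in which A is strictly ahead of B throughout is (p − q)/(p + q) · C(p + q, p) = (42 − 27)/(42 + 27) · 11185257572725865552 = 2431577733201275120.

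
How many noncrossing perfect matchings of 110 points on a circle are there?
C_55 = 1759414616608818870992479875972

These noncrossing handshakes are counted by the Catalan number C_n = (1/(n + 1)) · C(2n, n). For n = 55: C_55 = (1/56) · C(110, 55) = 98527218530093856775578873054432/56 = 1759414616608818870992479875972.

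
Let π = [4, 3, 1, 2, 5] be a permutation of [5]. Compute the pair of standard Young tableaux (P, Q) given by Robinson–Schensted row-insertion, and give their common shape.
P = [1, 2, 5] / [3] / [4];  Q = [1, 4, 5] / [2] / [3];  common shape = (3, 1, 1)

Row-insert the values π_1, π_2, … into P one at a time, bumping the leftmost entry strictly greater than the inserted value down to the next row. The recording tableau Q records, in position (i, j), the step at which that cell was added to P.
  Insert 4 (step 1): P = [4];  Q = [1]
  Insert 3 (step 2): P = [3] / [4];  Q = [1] / [2]
  Insert 1 (step 3): P = [1] / [3] / [4];  Q = [1] / [2] / [3]
  Insert 2 (step 4): P = [1, 2] / [3] / [4];  Q = [1, 4] / [2] / [3]
  Insert 5 (step 5): P = [1, 2, 5] / [3] / [4];  Q = [1, 4, 5] / [2] / [3]
Final shape: (3, 1, 1).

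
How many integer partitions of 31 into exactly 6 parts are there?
p(31, 6 parts) = 612

Partitions of n into exactly k parts are in bijection with partitions of n − k into at most k parts (subtract 1 from each part). So p(31, exactly 6) = p(25, parts ≤ 6). Computing via the recurrence p(m, j) = p(m, j−1) + p(m−j, j) gives 612.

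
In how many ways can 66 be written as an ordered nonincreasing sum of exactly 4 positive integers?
p(66, 4 parts) = 2087

Partitions of n into exactly k parts are in bijection with partitions of n − k into at most k parts (subtract 1 from each part). So p(66, exactly 4) = p(62, parts ≤ 4). Computing via the recurrence p(m, j) = p(m, j−1) + p(m−j, j) gives 2087.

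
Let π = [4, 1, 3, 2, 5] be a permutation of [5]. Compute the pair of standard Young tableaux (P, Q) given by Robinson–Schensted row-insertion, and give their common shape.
P = [1, 2, 5] / [3] / [4];  Q = [1, 3, 5] / [2] / [4];  common shape = (3, 1, 1)

Row-insert the values π_1, π_2, … into P one at a time, bumping the leftmost entry strictly greater than the inserted value down to the next row. The recording tableau Q records, in position (i, j), the step at which that cell was added to P.
  Insert 4 (step 1): P = [4];  Q = [1]
  Insert 1 (step 2): P = [1] / [4];  Q = [1] / [2]
  Insert 3 (step 3): P = [1, 3] / [4];  Q = [1, 3] / [2]
  Insert 2 (step 4): P = [1, 2] / [3] / [4];  Q = [1, 3] / [2] / [4]
  Insert 5 (step 5): P = [1, 2, 5] / [3] / [4];  Q = [1, 3, 5] / [2] / [4]
Final shape: (3, 1, 1).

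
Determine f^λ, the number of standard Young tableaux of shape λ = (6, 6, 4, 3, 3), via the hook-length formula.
# SYT of shape (6, 6, 4, 3, 3) = 746876130

Hook-length formula: f^λ = n! / Π hook(c), product over all cells c of the Young diagram. For λ = (6, 6, 4, 3, 3), n = 22 boxes. Hook lengths by row (left-to-right, top-to-bottom): [10, 9, 8, 5, 3, 2]; [9, 8, 7, 4, 2, 1]; [6, 5, 4, 1]; [4, 3, 2]; [3, 2, 1]. Product of hooks = 1504935936000. So f^λ = 22! / 1504935936000 = 1124000727777607680000 / 1504935936000 = 746876130.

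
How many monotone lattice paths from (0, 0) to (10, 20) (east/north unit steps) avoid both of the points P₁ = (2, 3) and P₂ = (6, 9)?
Number of paths = 15263940

Inclusion–exclusion. Total paths: C(30, 10) = 30045015. Through P₁: C(5, 2)·C(25, 8) = 10815750. Through P₂: C(15, 6)·C(15, 4) = 6831825. Since P₁ is strictly southwest of P₂, a monotone path through both must visit P₁ then P₂; paths through both = C(5, 2)·C(10, 4)·C(15, 4) = 2866500. Avoid both = 30045015 − 10815750 − 6831825 + 2866500 = 15263940.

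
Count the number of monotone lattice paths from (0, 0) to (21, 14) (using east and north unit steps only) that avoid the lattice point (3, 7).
Number of paths = 2262275400

Total paths from (0, 0) to (21, 14): C(35, 21) = 2319959400. Paths through (3, 7): (paths (0, 0) → (3, 7)) × (paths (3, 7) → (21, 14)) = C(10, 3) · C(25, 18) = 120 · 480700 = 57684000. Avoidance count = 2319959400 − 57684000 = 2262275400.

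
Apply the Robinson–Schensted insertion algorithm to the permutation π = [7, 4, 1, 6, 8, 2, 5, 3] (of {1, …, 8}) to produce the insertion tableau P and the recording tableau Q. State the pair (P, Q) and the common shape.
P = [1, 2, 3] / [4, 5, 8] / [6] / [7];  Q = [1, 4, 5] / [2, 6, 7] / [3] / [8];  common shape = (3, 3, 1, 1)

Row-insert the values π_1, π_2, … into P one at a time, bumping the leftmost entry strictly greater than the inserted value down to the next row. The recording tableau Q records, in position (i, j), the step at which that cell was added to P.
  Insert 7 (step 1): P = [7];  Q = [1]
  Insert 4 (step 2): P = [4] / [7];  Q = [1] / [2]
  Insert 1 (step 3): P = [1] / [4] / [7];  Q = [1] / [2] / [3]
  Insert 6 (step 4): P = [1, 6] / [4] / [7];  Q = [1, 4] / [2] / [3]
  Insert 8 (step 5): P = [1, 6, 8] / [4] / [7];  Q = [1, 4, 5] / [2] / [3]
  Insert 2 (step 6): P = [1, 2, 8] / [4, 6] / [7];  Q = [1, 4, 5] / [2, 6] / [3]
  Insert 5 (step 7): P = [1, 2, 5] / [4, 6, 8] / [7];  Q = [1, 4, 5] / [2, 6, 7] / [3]
  Insert 3 (step 8): P = [1, 2, 3] / [4, 5, 8] / [6] / [7];  Q = [1, 4, 5] / [2, 6, 7] / [3] / [8]
Final shape: (3, 3, 1, 1).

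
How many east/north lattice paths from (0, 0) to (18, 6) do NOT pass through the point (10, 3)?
Number of paths = 87406

Total paths from (0, 0) to (18, 6): C(24, 18) = 134596. Paths through (10, 3): (paths (0, 0) → (10, 3)) × (paths (10, 3) → (18, 6)) = C(13, 10) · C(11, 8) = 286 · 165 = 47190. Avoidance count = 134596 − 47190 = 87406.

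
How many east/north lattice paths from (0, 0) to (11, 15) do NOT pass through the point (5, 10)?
Number of paths = 6338774

Total paths from (0, 0) to (11, 15): C(26, 11) = 7726160. Paths through (5, 10): (paths (0, 0) → (5, 10)) × (paths (5, 10) → (11, 15)) = C(15, 5) · C(11, 6) = 3003 · 462 = 1387386. Avoidance count = 7726160 − 1387386 = 6338774.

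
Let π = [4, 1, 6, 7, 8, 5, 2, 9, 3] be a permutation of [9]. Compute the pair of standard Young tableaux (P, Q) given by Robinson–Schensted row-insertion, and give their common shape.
P = [1, 2, 3, 8, 9] / [4, 5, 7] / [6];  Q = [1, 3, 4, 5, 8] / [2, 6, 9] / [7];  common shape = (5, 3, 1)

Row-insert the values π_1, π_2, … into P one at a time, bumping the leftmost entry strictly greater than the inserted value down to the next row. The recording tableau Q records, in position (i, j), the step at which that cell was added to P.
  Insert 4 (step 1): P = [4];  Q = [1]
  Insert 1 (step 2): P = [1] / [4];  Q = [1] / [2]
  Insert 6 (step 3): P = [1, 6] / [4];  Q = [1, 3] / [2]
  Insert 7 (step 4): P = [1, 6, 7] / [4];  Q = [1, 3, 4] / [2]
  Insert 8 (step 5): P = [1, 6, 7, 8] / [4];  Q = [1, 3, 4, 5] / [2]
  Insert 5 (step 6): P = [1, 5, 7, 8] / [4, 6];  Q = [1, 3, 4, 5] / [2, 6]
  Insert 2 (step 7): P = [1, 2, 7, 8] / [4, 5] / [6];  Q = [1, 3, 4, 5] / [2, 6] / [7]
  Insert 9 (step 8): P = [1, 2, 7, 8, 9] / [4, 5] / [6];  Q = [1, 3, 4, 5, 8] / [2, 6] / [7]
  Insert 3 (step 9): P = [1, 2, 3, 8, 9] / [4, 5, 7] / [6];  Q = [1, 3, 4, 5, 8] / [2, 6, 9] / [7]
Final shape: (5, 3, 1).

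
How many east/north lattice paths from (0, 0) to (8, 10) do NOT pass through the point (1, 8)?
Number of paths = 43434

Total paths from (0, 0) to (8, 10): C(18, 8) = 43758. Paths through (1, 8): (paths (0, 0) → (1, 8)) × (paths (1, 8) → (8, 10)) = C(9, 1) · C(9, 7) = 9 · 36 = 324. Avoidance count = 43758 − 324 = 43434.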